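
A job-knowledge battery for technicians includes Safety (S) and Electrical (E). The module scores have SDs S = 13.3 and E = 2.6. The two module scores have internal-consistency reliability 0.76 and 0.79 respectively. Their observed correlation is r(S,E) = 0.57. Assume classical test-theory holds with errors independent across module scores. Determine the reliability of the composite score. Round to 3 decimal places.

Var(S+E) = 13.3² + 2.6² + 2·[13.3·2.6·0.57] = 183.65 + 39.4212 = 223.071.
Under uncorrelated errors the observed covariances equal the true-score covariances, so only the own-variance terms attenuate.
True-score variance = [13.3²·0.76 + 2.6²·0.79] + 39.4212 = 139.777 + 39.4212 = 179.198.
Reliability = 179.198 / 223.071 = 0.803.

0.803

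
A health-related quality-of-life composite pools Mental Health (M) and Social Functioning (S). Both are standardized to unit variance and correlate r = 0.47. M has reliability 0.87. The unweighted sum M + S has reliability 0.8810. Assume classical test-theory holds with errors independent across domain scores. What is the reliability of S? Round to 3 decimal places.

Var(M+S) = 2 + 2·0.47 = 2.940.
True-score variance = ρ_M + ρ_S + 2·0.47, so 0.8810 = (0.87 + ρ_S + 0.94) / 2.940.
ρ_S = 0.8810·2.940 − 0.87 − 0.94 = 0.780.

0.780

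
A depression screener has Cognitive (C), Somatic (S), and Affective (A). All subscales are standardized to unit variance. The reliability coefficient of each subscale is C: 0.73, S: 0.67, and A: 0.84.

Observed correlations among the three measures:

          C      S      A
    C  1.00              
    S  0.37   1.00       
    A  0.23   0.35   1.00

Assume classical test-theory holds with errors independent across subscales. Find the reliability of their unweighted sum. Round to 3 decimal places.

0.845

Var(C+S+A) = 3 + 2·[0.37 + 0.23 + 0.35] = 3 + 1.9 = 4.9.
Because errors are independent across components, Cov(Tᵢ,Tⱼ) = Cov(Xᵢ,Xⱼ); the off-diagonal part of the true-score variance is the same as above.
True-score variance = [0.73 + 0.67 + 0.84] + 1.9 = 2.24 + 1.9 = 4.14.
Reliability = 4.14 / 4.9 = 0.845.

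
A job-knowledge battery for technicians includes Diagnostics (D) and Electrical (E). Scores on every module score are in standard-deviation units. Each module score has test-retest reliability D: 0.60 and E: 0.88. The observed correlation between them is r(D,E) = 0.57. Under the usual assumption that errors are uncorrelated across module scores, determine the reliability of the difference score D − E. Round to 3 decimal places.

0.395

Var(D−E) = 1 + 1 − 2·0.57 = 2 − 1.14 = 0.86.
With uncorrelated errors the cross-covariances are all true-score covariance, so they carry over unchanged; only the diagonal terms shrink to ρᵢσᵢ².
True-score variance = [0.60 + 0.88] − 1.14 = 1.48 − 1.14 = 0.34.
Reliability = 0.34 / 0.86 = 0.395.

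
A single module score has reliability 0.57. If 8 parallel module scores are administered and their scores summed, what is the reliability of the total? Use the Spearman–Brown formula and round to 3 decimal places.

ρ_k = kρ / (1 + (k−1)ρ) = 8·0.57 / (1 + 7·0.57) = 4.560 / 4.990 = 0.914.

0.914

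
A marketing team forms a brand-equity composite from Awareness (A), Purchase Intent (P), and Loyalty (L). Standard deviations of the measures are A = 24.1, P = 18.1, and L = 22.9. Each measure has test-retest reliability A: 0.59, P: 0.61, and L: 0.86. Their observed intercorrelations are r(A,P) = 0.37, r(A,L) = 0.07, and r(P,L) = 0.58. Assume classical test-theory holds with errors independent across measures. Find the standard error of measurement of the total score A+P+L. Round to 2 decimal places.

20.96

Var(total) = 1432.83 + 880.868 = 2313.7.
True-score variance = 993.513 + 880.868 = 1874.38, so reliability = 0.8101.
Error variance = 2313.7 − 1874.38 = 439.317; SEM = √439.317 = 20.96.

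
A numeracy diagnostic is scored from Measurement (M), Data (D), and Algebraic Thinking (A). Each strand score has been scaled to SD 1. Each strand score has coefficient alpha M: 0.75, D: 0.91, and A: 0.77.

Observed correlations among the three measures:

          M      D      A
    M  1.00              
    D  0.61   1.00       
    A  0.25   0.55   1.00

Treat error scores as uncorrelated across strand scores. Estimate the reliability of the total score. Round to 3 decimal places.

Var(M+D+A) = 3 + 2·[0.61 + 0.25 + 0.55] = 3 + 2.82 = 5.82.
With uncorrelated errors the cross-covariances are all true-score covariance, so they carry over unchanged; only the diagonal terms shrink to ρᵢσᵢ².
True-score variance = [0.75 + 0.91 + 0.77] + 2.82 = 2.43 + 2.82 = 5.25.
Reliability = 5.25 / 5.82 = 0.902.

0.902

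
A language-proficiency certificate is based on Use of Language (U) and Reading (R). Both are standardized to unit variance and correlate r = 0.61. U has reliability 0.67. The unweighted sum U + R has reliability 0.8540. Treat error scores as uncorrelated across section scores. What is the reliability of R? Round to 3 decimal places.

0.860

Var(U+R) = 2 + 2·0.61 = 3.220.
True-score variance = ρ_U + ρ_R + 2·0.61, so 0.8540 = (0.67 + ρ_R + 1.22) / 3.220.
ρ_R = 0.8540·3.220 − 0.67 − 1.22 = 0.860.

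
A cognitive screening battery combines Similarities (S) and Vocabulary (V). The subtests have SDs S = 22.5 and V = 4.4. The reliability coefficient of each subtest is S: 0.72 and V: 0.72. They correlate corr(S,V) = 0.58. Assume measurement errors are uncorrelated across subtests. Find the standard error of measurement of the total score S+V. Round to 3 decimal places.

Var(total) = 525.61 + 114.84 = 640.45.
True-score variance = 378.439 + 114.84 = 493.279, so reliability = 0.7702.
Error variance = 640.45 − 493.279 = 147.171; SEM = √147.171 = 12.131.

12.131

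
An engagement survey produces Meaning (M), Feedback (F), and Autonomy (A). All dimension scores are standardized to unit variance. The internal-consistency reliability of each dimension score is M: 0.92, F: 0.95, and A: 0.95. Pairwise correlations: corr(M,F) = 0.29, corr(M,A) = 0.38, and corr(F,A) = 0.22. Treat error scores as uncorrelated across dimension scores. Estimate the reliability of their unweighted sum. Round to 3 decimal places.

Var(M+F+A) = 3 + 2·[0.29 + 0.38 + 0.22] = 3 + 1.78 = 4.78.
With uncorrelated errors the cross-covariances are all true-score covariance, so they carry over unchanged; only the diagonal terms shrink to ρᵢσᵢ².
True-score variance = [0.92 + 0.95 + 0.95] + 1.78 = 2.82 + 1.78 = 4.6.
Reliability = 4.6 / 4.78 = 0.962.

0.962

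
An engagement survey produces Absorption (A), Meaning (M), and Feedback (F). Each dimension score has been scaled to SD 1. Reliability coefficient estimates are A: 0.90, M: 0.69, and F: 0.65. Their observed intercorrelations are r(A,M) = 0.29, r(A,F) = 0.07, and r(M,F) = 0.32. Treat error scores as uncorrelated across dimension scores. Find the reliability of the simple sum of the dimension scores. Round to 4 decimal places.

0.8257

Var(A+M+F) = 3 + 2·[0.29 + 0.07 + 0.32] = 3 + 1.36 = 4.36.
Under uncorrelated errors the observed covariances equal the true-score covariances, so only the own-variance terms attenuate.
True-score variance = [0.90 + 0.69 + 0.65] + 1.36 = 2.24 + 1.36 = 3.6.
Reliability = 3.6 / 4.36 = 0.8257.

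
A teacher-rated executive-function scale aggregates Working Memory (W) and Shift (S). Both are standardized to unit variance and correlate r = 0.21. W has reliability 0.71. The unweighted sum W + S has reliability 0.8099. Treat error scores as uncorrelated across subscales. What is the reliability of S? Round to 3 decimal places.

Var(W+S) = 2 + 2·0.21 = 2.420.
True-score variance = ρ_W + ρ_S + 2·0.21, so 0.8099 = (0.71 + ρ_S + 0.42) / 2.420.
ρ_S = 0.8099·2.420 − 0.71 − 0.42 = 0.830.

0.830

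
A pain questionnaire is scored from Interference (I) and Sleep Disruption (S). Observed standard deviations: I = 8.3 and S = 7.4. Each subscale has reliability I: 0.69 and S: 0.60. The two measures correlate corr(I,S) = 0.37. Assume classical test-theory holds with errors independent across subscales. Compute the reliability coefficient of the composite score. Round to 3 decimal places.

0.744

Var(I+S) = 8.3² + 7.4² + 2·[8.3·7.4·0.37] = 123.65 + 45.4508 = 169.101.
Because errors are independent across components, Cov(Tᵢ,Tⱼ) = Cov(Xᵢ,Xⱼ); the off-diagonal part of the true-score variance is the same as above.
True-score variance = [8.3²·0.69 + 7.4²·0.60] + 45.4508 = 80.3901 + 45.4508 = 125.841.
Reliability = 125.841 / 169.101 = 0.744.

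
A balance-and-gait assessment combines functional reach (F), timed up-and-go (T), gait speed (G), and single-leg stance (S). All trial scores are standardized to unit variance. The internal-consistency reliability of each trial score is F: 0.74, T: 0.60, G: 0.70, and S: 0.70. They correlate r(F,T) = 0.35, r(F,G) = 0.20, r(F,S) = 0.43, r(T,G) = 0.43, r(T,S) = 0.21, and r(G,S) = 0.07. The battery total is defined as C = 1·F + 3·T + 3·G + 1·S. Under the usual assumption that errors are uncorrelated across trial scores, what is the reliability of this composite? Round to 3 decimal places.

0.796

Var(C) = 1 + 3² + 3² + 1 + 2·[3·0.35 + 3·0.20 + 0.43 + 9·0.43 + 3·0.21 + 3·0.07] = 20 + 13.58 = 33.58.
With uncorrelated errors the cross-covariances are all true-score covariance, so they carry over unchanged; only the diagonal terms shrink to ρᵢσᵢ².
True-score variance = [0.74 + 3²·0.60 + 3²·0.70 + 0.70] + 13.58 = 13.14 + 13.58 = 26.72.
Reliability = 26.72 / 33.58 = 0.796.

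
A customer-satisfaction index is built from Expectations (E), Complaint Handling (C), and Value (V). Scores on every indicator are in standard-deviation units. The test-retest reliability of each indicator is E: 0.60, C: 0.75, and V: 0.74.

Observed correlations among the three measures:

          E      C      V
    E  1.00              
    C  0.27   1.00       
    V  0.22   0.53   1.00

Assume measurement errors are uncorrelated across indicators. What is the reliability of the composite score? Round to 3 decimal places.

0.819

Var(E+C+V) = 3 + 2·[0.27 + 0.22 + 0.53] = 3 + 2.04 = 5.04.
Because errors are independent across components, Cov(Tᵢ,Tⱼ) = Cov(Xᵢ,Xⱼ); the off-diagonal part of the true-score variance is the same as above.
True-score variance = [0.60 + 0.75 + 0.74] + 2.04 = 2.09 + 2.04 = 4.13.
Reliability = 4.13 / 5.04 = 0.819.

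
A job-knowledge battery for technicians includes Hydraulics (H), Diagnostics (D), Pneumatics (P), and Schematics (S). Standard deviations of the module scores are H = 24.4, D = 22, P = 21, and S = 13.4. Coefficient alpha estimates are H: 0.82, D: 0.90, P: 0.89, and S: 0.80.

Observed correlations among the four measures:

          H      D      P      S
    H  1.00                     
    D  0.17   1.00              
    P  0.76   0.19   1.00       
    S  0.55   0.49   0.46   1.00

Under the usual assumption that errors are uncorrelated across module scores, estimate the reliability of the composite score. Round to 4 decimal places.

0.9359

Var(H+D+P+S) = 24.4² + 22² + 21² + 13.4² + 2·[24.4·22·0.17 + 24.4·21·0.76 + 24.4·13.4·0.55 + 22·21·0.19 + 22·13.4·0.49 + 21·13.4·0.46] = 1699.92 + 2044.37 = 3744.29.
Under uncorrelated errors the observed covariances equal the true-score covariances, so only the own-variance terms attenuate.
True-score variance = [24.4²·0.82 + 22²·0.90 + 21²·0.89 + 13.4²·0.80] + 2044.37 = 1459.93 + 2044.37 = 3504.3.
Reliability = 3504.3 / 3744.29 = 0.9359.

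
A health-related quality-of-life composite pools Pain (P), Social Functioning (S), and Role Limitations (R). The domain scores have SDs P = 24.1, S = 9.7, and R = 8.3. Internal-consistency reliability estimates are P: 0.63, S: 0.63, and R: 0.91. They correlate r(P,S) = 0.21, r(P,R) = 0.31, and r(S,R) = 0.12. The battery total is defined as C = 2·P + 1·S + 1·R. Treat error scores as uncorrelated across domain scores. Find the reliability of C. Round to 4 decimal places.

Var(C) = 2²·24.1² + 9.7² + 8.3² + 2·[2·24.1·9.7·0.21 + 2·24.1·8.3·0.31 + 9.7·8.3·0.12] = 2486.22 + 463.726 = 2949.95.
With uncorrelated errors the cross-covariances are all true-score covariance, so they carry over unchanged; only the diagonal terms shrink to ρᵢσᵢ².
True-score variance = [2²·24.1²·0.63 + 9.7²·0.63 + 8.3²·0.91] + 463.726 = 1585.61 + 463.726 = 2049.33.
Reliability = 2049.33 / 2949.95 = 0.6947.

0.6947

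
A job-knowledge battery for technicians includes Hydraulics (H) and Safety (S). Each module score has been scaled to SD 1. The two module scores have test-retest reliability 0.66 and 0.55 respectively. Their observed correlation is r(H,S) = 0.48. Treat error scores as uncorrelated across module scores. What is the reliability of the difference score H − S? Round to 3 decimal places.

Var(H−S) = 1 + 1 − 2·0.48 = 2 − 0.96 = 1.04.
Under uncorrelated errors the observed covariances equal the true-score covariances, so only the own-variance terms attenuate.
True-score variance = [0.66 + 0.55] − 0.96 = 1.21 − 0.96 = 0.25.
Reliability = 0.25 / 1.04 = 0.240.

0.240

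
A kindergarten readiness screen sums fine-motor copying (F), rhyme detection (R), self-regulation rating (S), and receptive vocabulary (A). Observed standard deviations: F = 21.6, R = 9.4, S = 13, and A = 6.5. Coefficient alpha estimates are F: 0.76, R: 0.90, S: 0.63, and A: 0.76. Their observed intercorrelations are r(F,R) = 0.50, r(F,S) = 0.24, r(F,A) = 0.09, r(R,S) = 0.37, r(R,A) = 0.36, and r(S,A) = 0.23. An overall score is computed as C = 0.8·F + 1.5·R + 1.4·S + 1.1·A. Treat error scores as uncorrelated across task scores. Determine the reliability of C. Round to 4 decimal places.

Var(C) = 0.8²·21.6² + 1.5²·9.4² + 1.4²·13² + 1.1²·6.5² + 2·[1.2·21.6·9.4·0.50 + 1.12·21.6·13·0.24 + 0.88·21.6·6.5·0.09 + 2.1·9.4·13·0.37 + 1.65·9.4·6.5·0.36 + 1.54·13·6.5·0.23] = 879.771 + 739.191 = 1618.96.
Because errors are independent across components, Cov(Tᵢ,Tⱼ) = Cov(Xᵢ,Xⱼ); the off-diagonal part of the true-score variance is the same as above.
True-score variance = [0.8²·21.6²·0.76 + 1.5²·9.4²·0.90 + 1.4²·13²·0.63 + 1.1²·6.5²·0.76] + 739.191 = 653.398 + 739.191 = 1392.59.
Reliability = 1392.59 / 1618.96 = 0.8602.

0.8602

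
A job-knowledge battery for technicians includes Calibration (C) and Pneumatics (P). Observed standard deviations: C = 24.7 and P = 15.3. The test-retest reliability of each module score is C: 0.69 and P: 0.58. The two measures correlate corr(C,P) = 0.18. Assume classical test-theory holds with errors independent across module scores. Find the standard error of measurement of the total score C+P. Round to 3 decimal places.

Var(total) = 844.18 + 136.048 = 980.228.
True-score variance = 556.734 + 136.048 = 692.782, so reliability = 0.7068.
Error variance = 980.228 − 692.782 = 287.446; SEM = √287.446 = 16.954.

16.954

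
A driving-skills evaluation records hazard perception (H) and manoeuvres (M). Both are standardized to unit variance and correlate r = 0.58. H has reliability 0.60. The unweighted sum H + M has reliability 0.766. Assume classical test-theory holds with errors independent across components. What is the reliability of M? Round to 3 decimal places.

0.661

Var(H+M) = 2 + 2·0.58 = 3.160.
True-score variance = ρ_H + ρ_M + 2·0.58, so 0.766 = (0.60 + ρ_M + 1.16) / 3.160.
ρ_M = 0.766·3.160 − 0.60 − 1.16 = 0.661.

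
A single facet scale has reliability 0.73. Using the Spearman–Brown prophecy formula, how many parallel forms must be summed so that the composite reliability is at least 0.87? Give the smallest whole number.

k ≥ ρ*(1−ρ₁)/(ρ₁(1−ρ*)) = 0.87·0.27 / (0.73·0.13) = 2.475.
Smallest integer k = 3.

3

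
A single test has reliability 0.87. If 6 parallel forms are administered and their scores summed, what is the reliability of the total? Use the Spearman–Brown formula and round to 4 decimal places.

ρ_k = kρ / (1 + (k−1)ρ) = 6·0.87 / (1 + 5·0.87) = 5.220 / 5.350 = 0.9757.

0.9757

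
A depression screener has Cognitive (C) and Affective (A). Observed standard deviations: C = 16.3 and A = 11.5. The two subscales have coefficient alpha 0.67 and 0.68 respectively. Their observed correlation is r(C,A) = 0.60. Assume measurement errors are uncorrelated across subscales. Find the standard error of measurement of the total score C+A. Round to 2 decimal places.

Var(total) = 397.94 + 224.94 = 622.88.
True-score variance = 267.942 + 224.94 = 492.882, so reliability = 0.7913.
Error variance = 622.88 − 492.882 = 129.998; SEM = √129.998 = 11.40.

11.40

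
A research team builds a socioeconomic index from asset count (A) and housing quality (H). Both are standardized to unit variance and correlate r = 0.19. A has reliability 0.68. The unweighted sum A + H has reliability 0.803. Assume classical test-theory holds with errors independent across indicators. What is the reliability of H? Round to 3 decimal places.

0.851

Var(A+H) = 2 + 2·0.19 = 2.380.
True-score variance = ρ_A + ρ_H + 2·0.19, so 0.803 = (0.68 + ρ_H + 0.38) / 2.380.
ρ_H = 0.803·2.380 − 0.68 − 0.38 = 0.851.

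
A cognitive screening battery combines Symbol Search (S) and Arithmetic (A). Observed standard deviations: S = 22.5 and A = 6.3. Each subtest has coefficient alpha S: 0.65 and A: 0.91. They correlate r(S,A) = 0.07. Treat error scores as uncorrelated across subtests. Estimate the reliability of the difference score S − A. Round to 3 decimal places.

0.656

Var(S−A) = 22.5² + 6.3² − 2·22.5·6.3·0.07 = 545.94 − 19.845 = 526.095.
Because errors are independent across components, Cov(Tᵢ,Tⱼ) = Cov(Xᵢ,Xⱼ); the off-diagonal part of the true-score variance is the same as above.
True-score variance = [22.5²·0.65 + 6.3²·0.91] − 19.845 = 365.18 − 19.845 = 345.335.
Reliability = 345.335 / 526.095 = 0.656.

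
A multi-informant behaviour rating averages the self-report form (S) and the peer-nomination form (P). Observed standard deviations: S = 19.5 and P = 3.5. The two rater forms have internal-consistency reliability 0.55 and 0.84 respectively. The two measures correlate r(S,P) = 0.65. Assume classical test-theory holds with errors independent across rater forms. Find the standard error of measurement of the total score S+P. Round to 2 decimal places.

13.16

Var(total) = 392.5 + 88.725 = 481.225.
True-score variance = 219.428 + 88.725 = 308.153, so reliability = 0.6404.
Error variance = 481.225 − 308.153 = 173.072; SEM = √173.072 = 13.16.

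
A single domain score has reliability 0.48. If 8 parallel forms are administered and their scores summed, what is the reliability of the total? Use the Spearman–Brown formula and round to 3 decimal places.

ρ_k = kρ / (1 + (k−1)ρ) = 8·0.48 / (1 + 7·0.48) = 3.840 / 4.360 = 0.881.

0.881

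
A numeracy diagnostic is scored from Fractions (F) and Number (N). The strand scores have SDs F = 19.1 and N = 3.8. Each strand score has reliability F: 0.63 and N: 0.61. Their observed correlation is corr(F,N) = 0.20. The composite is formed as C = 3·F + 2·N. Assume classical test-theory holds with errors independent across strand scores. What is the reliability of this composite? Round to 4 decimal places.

Var(C) = 3²·19.1² + 2²·3.8² + 2·[6·19.1·3.8·0.20] = 3341.05 + 174.192 = 3515.24.
With uncorrelated errors the cross-covariances are all true-score covariance, so they carry over unchanged; only the diagonal terms shrink to ρᵢσᵢ².
True-score variance = [3²·19.1²·0.63 + 2²·3.8²·0.61] + 174.192 = 2103.71 + 174.192 = 2277.9.
Reliability = 2277.9 / 3515.24 = 0.6480.

0.6480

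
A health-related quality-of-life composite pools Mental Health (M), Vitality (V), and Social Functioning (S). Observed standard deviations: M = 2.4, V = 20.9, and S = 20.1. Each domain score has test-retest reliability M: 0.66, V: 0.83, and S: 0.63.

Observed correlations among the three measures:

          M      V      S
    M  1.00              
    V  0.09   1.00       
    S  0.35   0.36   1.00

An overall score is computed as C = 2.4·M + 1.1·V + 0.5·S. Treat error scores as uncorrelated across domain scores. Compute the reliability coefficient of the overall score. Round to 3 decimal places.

Var(C) = 2.4²·2.4² + 1.1²·20.9² + 0.5²·20.1² + 2·[2.64·2.4·20.9·0.09 + 1.2·2.4·20.1·0.35 + 0.55·20.9·20.1·0.36] = 662.72 + 230.713 = 893.433.
Under uncorrelated errors the observed covariances equal the true-score covariances, so only the own-variance terms attenuate.
True-score variance = [2.4²·2.4²·0.66 + 1.1²·20.9²·0.83 + 0.5²·20.1²·0.63] + 230.713 = 524.217 + 230.713 = 754.93.
Reliability = 754.93 / 893.433 = 0.845.

0.845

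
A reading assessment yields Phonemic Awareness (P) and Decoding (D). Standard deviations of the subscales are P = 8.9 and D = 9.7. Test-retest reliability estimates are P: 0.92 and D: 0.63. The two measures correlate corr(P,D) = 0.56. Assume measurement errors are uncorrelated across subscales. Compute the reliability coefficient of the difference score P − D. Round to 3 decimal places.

0.463

Var(P−D) = 8.9² + 9.7² − 2·8.9·9.7·0.56 = 173.3 − 96.6896 = 76.6104.
Under uncorrelated errors the observed covariances equal the true-score covariances, so only the own-variance terms attenuate.
True-score variance = [8.9²·0.92 + 9.7²·0.63] − 96.6896 = 132.15 − 96.6896 = 35.4603.
Reliability = 35.4603 / 76.6104 = 0.463.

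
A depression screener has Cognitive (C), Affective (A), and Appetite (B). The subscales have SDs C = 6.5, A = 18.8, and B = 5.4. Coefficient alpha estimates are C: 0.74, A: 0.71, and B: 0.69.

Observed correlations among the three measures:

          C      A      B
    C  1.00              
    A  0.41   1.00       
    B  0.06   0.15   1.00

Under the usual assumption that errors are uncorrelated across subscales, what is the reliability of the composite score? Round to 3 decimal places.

Var(C+A+B) = 6.5² + 18.8² + 5.4² + 2·[6.5·18.8·0.41 + 6.5·5.4·0.06 + 18.8·5.4·0.15] = 424.85 + 134.872 = 559.722.
Because errors are independent across components, Cov(Tᵢ,Tⱼ) = Cov(Xᵢ,Xⱼ); the off-diagonal part of the true-score variance is the same as above.
True-score variance = [6.5²·0.74 + 18.8²·0.71 + 5.4²·0.69] + 134.872 = 302.328 + 134.872 = 437.2.
Reliability = 437.2 / 559.722 = 0.781.

0.781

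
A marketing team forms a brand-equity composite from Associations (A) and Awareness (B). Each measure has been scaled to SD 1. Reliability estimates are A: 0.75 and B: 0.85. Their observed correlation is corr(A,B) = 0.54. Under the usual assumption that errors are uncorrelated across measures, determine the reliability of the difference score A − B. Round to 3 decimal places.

0.565

Var(A−B) = 1 + 1 − 2·0.54 = 2 − 1.08 = 0.92.
Under uncorrelated errors the observed covariances equal the true-score covariances, so only the own-variance terms attenuate.
True-score variance = [0.75 + 0.85] − 1.08 = 1.6 − 1.08 = 0.52.
Reliability = 0.52 / 0.92 = 0.565.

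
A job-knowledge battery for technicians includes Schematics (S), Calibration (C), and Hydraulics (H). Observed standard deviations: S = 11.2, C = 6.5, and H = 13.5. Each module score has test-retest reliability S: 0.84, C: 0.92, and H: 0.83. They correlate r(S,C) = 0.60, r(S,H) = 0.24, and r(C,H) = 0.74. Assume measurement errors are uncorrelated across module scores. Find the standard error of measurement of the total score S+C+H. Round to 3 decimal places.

Var(total) = 349.94 + 289.806 = 639.746.
True-score variance = 295.507 + 289.806 = 585.313, so reliability = 0.9149.
Error variance = 639.746 − 585.313 = 54.4329; SEM = √54.4329 = 7.378.

7.378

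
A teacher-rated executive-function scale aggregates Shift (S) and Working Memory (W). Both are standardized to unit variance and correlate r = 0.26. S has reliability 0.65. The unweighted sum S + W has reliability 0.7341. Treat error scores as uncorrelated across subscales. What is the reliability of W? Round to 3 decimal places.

0.680

Var(S+W) = 2 + 2·0.26 = 2.520.
True-score variance = ρ_S + ρ_W + 2·0.26, so 0.7341 = (0.65 + ρ_W + 0.52) / 2.520.
ρ_W = 0.7341·2.520 − 0.65 − 0.52 = 0.680.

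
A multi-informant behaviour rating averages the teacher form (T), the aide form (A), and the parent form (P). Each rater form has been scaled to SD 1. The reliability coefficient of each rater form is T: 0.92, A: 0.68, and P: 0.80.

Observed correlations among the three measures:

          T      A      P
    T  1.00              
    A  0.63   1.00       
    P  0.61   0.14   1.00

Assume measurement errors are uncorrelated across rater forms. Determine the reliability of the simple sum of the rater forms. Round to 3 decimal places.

0.896

Var(T+A+P) = 3 + 2·[0.63 + 0.61 + 0.14] = 3 + 2.76 = 5.76.
Because errors are independent across components, Cov(Tᵢ,Tⱼ) = Cov(Xᵢ,Xⱼ); the off-diagonal part of the true-score variance is the same as above.
True-score variance = [0.92 + 0.68 + 0.80] + 2.76 = 2.4 + 2.76 = 5.16.
Reliability = 5.16 / 5.76 = 0.896.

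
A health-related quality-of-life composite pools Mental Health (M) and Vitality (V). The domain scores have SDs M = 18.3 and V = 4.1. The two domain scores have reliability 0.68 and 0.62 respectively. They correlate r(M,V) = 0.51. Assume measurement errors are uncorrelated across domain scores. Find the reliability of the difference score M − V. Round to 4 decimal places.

Var(M−V) = 18.3² + 4.1² − 2·18.3·4.1·0.51 = 351.7 − 76.5306 = 275.169.
With uncorrelated errors the cross-covariances are all true-score covariance, so they carry over unchanged; only the diagonal terms shrink to ρᵢσᵢ².
True-score variance = [18.3²·0.68 + 4.1²·0.62] − 76.5306 = 238.147 − 76.5306 = 161.617.
Reliability = 161.617 / 275.169 = 0.5873.

0.5873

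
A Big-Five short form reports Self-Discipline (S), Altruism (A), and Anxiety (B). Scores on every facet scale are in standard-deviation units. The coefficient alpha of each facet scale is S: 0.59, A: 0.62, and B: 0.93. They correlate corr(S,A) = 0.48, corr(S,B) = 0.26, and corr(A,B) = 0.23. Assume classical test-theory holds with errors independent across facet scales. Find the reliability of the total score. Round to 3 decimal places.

0.826

Var(S+A+B) = 3 + 2·[0.48 + 0.26 + 0.23] = 3 + 1.94 = 4.94.
With uncorrelated errors the cross-covariances are all true-score covariance, so they carry over unchanged; only the diagonal terms shrink to ρᵢσᵢ².
True-score variance = [0.59 + 0.62 + 0.93] + 1.94 = 2.14 + 1.94 = 4.08.
Reliability = 4.08 / 4.94 = 0.826.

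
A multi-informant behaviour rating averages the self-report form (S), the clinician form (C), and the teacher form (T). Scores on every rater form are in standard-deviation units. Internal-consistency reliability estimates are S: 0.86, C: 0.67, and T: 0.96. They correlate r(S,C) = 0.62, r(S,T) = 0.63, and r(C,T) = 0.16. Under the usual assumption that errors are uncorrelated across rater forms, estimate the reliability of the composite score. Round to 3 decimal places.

Var(S+C+T) = 3 + 2·[0.62 + 0.63 + 0.16] = 3 + 2.82 = 5.82.
Because errors are independent across components, Cov(Tᵢ,Tⱼ) = Cov(Xᵢ,Xⱼ); the off-diagonal part of the true-score variance is the same as above.
True-score variance = [0.86 + 0.67 + 0.96] + 2.82 = 2.49 + 2.82 = 5.31.
Reliability = 5.31 / 5.82 = 0.912.

0.912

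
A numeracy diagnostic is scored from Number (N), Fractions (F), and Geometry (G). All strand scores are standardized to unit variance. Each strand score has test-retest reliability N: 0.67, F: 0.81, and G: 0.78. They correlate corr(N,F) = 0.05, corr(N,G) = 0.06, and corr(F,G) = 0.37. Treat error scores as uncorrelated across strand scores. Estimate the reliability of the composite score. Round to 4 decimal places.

Var(N+F+G) = 3 + 2·[0.05 + 0.06 + 0.37] = 3 + 0.96 = 3.96.
With uncorrelated errors the cross-covariances are all true-score covariance, so they carry over unchanged; only the diagonal terms shrink to ρᵢσᵢ².
True-score variance = [0.67 + 0.81 + 0.78] + 0.96 = 2.26 + 0.96 = 3.22.
Reliability = 3.22 / 3.96 = 0.8131.

0.8131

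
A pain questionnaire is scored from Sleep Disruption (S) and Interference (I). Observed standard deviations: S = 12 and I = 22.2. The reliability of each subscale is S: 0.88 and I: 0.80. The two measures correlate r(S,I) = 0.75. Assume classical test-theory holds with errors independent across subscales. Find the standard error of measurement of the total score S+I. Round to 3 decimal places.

10.763

Var(total) = 636.84 + 399.6 = 1036.44.
True-score variance = 520.992 + 399.6 = 920.592, so reliability = 0.8882.
Error variance = 1036.44 − 920.592 = 115.848; SEM = √115.848 = 10.763.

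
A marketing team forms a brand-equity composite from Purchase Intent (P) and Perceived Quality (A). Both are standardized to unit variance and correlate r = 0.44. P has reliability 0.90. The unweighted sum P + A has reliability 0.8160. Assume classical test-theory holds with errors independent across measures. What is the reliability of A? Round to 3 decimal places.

Var(P+A) = 2 + 2·0.44 = 2.880.
True-score variance = ρ_P + ρ_A + 2·0.44, so 0.8160 = (0.90 + ρ_A + 0.88) / 2.880.
ρ_A = 0.8160·2.880 − 0.90 − 0.88 = 0.570.

0.570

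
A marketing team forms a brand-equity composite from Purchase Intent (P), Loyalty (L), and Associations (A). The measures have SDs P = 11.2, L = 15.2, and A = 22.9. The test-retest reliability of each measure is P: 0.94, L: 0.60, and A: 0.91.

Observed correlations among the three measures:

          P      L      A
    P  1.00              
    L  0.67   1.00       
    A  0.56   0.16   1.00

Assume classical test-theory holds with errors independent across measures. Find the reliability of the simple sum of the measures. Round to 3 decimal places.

0.902

Var(P+L+A) = 11.2² + 15.2² + 22.9² + 2·[11.2·15.2·0.67 + 11.2·22.9·0.56 + 15.2·22.9·0.16] = 880.89 + 626.765 = 1507.65.
With uncorrelated errors the cross-covariances are all true-score covariance, so they carry over unchanged; only the diagonal terms shrink to ρᵢσᵢ².
True-score variance = [11.2²·0.94 + 15.2²·0.60 + 22.9²·0.91] + 626.765 = 733.751 + 626.765 = 1360.52.
Reliability = 1360.52 / 1507.65 = 0.902.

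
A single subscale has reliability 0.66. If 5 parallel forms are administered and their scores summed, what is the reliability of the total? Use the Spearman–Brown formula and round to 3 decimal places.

ρ_k = kρ / (1 + (k−1)ρ) = 5·0.66 / (1 + 4·0.66) = 3.300 / 3.640 = 0.907.

0.907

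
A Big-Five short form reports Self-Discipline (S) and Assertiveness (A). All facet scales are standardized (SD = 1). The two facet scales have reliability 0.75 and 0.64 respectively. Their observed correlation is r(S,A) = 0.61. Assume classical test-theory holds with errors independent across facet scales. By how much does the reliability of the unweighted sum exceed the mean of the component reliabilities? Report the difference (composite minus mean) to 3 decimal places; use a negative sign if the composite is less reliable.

0.116

Var(sum) = 2 + 1.22 = 3.22; true-score variance = 1.39 + 1.22 = 2.61; composite reliability = 0.8106.
Mean component reliability = 0.6950.
Difference = 0.8106 − 0.6950 = 0.116.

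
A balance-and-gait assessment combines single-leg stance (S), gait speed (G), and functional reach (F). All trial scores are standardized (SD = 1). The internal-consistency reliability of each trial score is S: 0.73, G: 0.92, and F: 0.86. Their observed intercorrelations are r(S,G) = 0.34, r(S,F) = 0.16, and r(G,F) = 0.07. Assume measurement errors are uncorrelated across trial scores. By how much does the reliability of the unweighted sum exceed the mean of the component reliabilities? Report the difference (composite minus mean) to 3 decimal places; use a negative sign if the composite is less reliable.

Var(sum) = 3 + 1.14 = 4.14; true-score variance = 2.51 + 1.14 = 3.65; composite reliability = 0.8816.
Mean component reliability = 0.8367.
Difference = 0.8816 − 0.8367 = 0.045.

0.045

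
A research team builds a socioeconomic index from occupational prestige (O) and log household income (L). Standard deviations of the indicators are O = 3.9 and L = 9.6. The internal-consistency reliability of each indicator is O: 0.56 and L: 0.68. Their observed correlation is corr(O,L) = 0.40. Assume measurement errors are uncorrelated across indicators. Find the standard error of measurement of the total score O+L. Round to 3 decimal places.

Var(total) = 107.37 + 29.952 = 137.322.
True-score variance = 71.1864 + 29.952 = 101.138, so reliability = 0.7365.
Error variance = 137.322 − 101.138 = 36.1836; SEM = √36.1836 = 6.015.

6.015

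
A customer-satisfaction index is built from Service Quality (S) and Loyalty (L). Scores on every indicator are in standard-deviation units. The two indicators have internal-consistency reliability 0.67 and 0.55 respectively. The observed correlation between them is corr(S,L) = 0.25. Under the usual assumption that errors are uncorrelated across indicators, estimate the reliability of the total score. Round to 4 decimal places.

0.6880

Var(S+L) = 2 + 2·[0.25] = 2 + 0.5 = 2.5.
Because errors are independent across components, Cov(Tᵢ,Tⱼ) = Cov(Xᵢ,Xⱼ); the off-diagonal part of the true-score variance is the same as above.
True-score variance = [0.67 + 0.55] + 0.5 = 1.22 + 0.5 = 1.72.
Reliability = 1.72 / 2.5 = 0.6880.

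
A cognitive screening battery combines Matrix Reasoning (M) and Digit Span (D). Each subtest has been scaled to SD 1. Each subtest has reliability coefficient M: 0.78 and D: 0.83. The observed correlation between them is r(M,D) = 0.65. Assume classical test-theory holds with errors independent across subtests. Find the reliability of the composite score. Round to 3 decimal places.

0.882

Var(M+D) = 2 + 2·[0.65] = 2 + 1.3 = 3.3.
Because errors are independent across components, Cov(Tᵢ,Tⱼ) = Cov(Xᵢ,Xⱼ); the off-diagonal part of the true-score variance is the same as above.
True-score variance = [0.78 + 0.83] + 1.3 = 1.61 + 1.3 = 2.91.
Reliability = 2.91 / 3.3 = 0.882.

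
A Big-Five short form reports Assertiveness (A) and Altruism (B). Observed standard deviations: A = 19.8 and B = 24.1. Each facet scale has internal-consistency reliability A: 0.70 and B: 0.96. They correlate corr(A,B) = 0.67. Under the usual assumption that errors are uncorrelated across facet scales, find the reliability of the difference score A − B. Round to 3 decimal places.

0.578

Var(A−B) = 19.8² + 24.1² − 2·19.8·24.1·0.67 = 972.85 − 639.421 = 333.429.
Because errors are independent across components, Cov(Tᵢ,Tⱼ) = Cov(Xᵢ,Xⱼ); the off-diagonal part of the true-score variance is the same as above.
True-score variance = [19.8²·0.70 + 24.1²·0.96] − 639.421 = 832.006 − 639.421 = 192.584.
Reliability = 192.584 / 333.429 = 0.578.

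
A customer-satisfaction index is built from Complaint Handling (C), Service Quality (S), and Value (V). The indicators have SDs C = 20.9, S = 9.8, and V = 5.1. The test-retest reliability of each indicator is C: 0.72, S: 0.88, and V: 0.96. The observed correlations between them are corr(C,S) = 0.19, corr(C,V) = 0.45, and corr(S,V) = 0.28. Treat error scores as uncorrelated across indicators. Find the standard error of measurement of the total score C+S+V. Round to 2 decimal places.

11.61

Var(total) = 558.86 + 201.751 = 760.611.
True-score variance = 423.988 + 201.751 = 625.739, so reliability = 0.8227.
Error variance = 760.611 − 625.739 = 134.872; SEM = √134.872 = 11.61.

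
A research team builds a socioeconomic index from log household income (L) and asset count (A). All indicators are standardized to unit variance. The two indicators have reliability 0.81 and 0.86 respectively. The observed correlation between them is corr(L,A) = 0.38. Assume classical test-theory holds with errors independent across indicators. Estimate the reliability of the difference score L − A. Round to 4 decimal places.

0.7339

Var(L−A) = 1 + 1 − 2·0.38 = 2 − 0.76 = 1.24.
With uncorrelated errors the cross-covariances are all true-score covariance, so they carry over unchanged; only the diagonal terms shrink to ρᵢσᵢ².
True-score variance = [0.81 + 0.86] − 0.76 = 1.67 − 0.76 = 0.91.
Reliability = 0.91 / 1.24 = 0.7339.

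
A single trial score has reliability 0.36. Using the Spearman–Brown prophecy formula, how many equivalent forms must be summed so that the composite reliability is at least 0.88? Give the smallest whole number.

14

k ≥ ρ*(1−ρ₁)/(ρ₁(1−ρ*)) = 0.88·0.64 / (0.36·0.12) = 13.037.
Smallest integer k = 14.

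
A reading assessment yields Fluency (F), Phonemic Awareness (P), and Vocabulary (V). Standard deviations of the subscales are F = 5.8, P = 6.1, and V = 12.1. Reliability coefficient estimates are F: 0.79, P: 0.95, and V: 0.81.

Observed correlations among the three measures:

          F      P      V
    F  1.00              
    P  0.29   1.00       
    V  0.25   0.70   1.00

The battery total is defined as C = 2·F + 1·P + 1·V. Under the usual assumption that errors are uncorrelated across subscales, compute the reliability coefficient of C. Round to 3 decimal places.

Var(C) = 2²·5.8² + 6.1² + 12.1² + 2·[2·5.8·6.1·0.29 + 2·5.8·12.1·0.25 + 6.1·12.1·0.70] = 318.18 + 214.555 = 532.735.
With uncorrelated errors the cross-covariances are all true-score covariance, so they carry over unchanged; only the diagonal terms shrink to ρᵢσᵢ².
True-score variance = [2²·5.8²·0.79 + 6.1²·0.95 + 12.1²·0.81] + 214.555 = 260.244 + 214.555 = 474.799.
Reliability = 474.799 / 532.735 = 0.891.

0.891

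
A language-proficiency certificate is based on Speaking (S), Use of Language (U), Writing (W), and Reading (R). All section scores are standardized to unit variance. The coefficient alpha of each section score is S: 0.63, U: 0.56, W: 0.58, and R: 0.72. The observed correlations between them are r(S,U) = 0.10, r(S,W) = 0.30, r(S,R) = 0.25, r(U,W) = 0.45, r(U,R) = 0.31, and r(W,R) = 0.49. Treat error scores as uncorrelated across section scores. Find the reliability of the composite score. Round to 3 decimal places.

Var(S+U+W+R) = 4 + 2·[0.10 + 0.30 + 0.25 + 0.45 + 0.31 + 0.49] = 4 + 3.8 = 7.8.
Because errors are independent across components, Cov(Tᵢ,Tⱼ) = Cov(Xᵢ,Xⱼ); the off-diagonal part of the true-score variance is the same as above.
True-score variance = [0.63 + 0.56 + 0.58 + 0.72] + 3.8 = 2.49 + 3.8 = 6.29.
Reliability = 6.29 / 7.8 = 0.806.

0.806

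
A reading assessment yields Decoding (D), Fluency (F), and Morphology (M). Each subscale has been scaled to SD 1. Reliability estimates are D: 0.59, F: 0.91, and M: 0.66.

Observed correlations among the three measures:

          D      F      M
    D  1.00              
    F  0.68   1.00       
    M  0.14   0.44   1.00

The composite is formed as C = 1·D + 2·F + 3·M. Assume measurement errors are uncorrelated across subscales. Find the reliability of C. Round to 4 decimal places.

Var(C) = 1 + 2² + 3² + 2·[2·0.68 + 3·0.14 + 6·0.44] = 14 + 8.84 = 22.84.
With uncorrelated errors the cross-covariances are all true-score covariance, so they carry over unchanged; only the diagonal terms shrink to ρᵢσᵢ².
True-score variance = [0.59 + 2²·0.91 + 3²·0.66] + 8.84 = 10.17 + 8.84 = 19.01.
Reliability = 19.01 / 22.84 = 0.8323.

0.8323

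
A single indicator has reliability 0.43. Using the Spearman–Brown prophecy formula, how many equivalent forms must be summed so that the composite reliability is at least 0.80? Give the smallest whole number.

6

k ≥ ρ*(1−ρ₁)/(ρ₁(1−ρ*)) = 0.80·0.57 / (0.43·0.20) = 5.302.
Smallest integer k = 6.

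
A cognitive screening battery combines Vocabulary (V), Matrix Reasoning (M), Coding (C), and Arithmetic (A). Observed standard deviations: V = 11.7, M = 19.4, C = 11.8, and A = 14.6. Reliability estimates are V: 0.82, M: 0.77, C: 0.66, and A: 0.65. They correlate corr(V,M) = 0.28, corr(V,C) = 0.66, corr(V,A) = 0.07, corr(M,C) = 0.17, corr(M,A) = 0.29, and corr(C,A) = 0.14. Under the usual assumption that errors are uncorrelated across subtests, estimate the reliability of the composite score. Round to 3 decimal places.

0.843

Var(V+M+C+A) = 11.7² + 19.4² + 11.8² + 14.6² + 2·[11.7·19.4·0.28 + 11.7·11.8·0.66 + 11.7·14.6·0.07 + 19.4·11.8·0.17 + 19.4·14.6·0.29 + 11.8·14.6·0.14] = 865.65 + 623.613 = 1489.26.
With uncorrelated errors the cross-covariances are all true-score covariance, so they carry over unchanged; only the diagonal terms shrink to ρᵢσᵢ².
True-score variance = [11.7²·0.82 + 19.4²·0.77 + 11.8²·0.66 + 14.6²·0.65] + 623.613 = 632.499 + 623.613 = 1256.11.
Reliability = 1256.11 / 1489.26 = 0.843.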